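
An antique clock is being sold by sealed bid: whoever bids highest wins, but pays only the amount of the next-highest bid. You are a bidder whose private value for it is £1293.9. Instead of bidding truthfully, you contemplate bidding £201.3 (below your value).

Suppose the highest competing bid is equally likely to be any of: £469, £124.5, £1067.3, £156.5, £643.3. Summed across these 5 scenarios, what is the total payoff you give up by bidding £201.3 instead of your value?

£1702.1

The deviation costs you only when the competing bid falls strictly between £201.3 and £1293.9; elsewhere both bids give the same outcome.
£469: truthful payoff £824.9, deviation payoff £0 → loss £824.9.
£124.5: outcomes coincide → loss £0.
£1067.3: truthful payoff £226.6, deviation payoff £0 → loss £226.6.
£156.5: outcomes coincide → loss £0.
£643.3: truthful payoff £650.6, deviation payoff £0 → loss £650.6.
Total loss = £824.9 + £226.6 + £650.6 = £1702.1.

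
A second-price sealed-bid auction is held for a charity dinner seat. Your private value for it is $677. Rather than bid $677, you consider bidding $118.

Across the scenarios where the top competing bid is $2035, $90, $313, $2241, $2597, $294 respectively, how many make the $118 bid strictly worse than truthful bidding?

The deviation hurts exactly when the highest competing bid lies strictly between $118 and $677 — underbidding then forfeits a profitable win.
$2035: above both → same outcome either way.
$90: below both → same outcome either way.
$313: inside the interval → strictly worse (loss $364).
$2241: above both → same outcome either way.
$2597: above both → same outcome either way.
$294: inside the interval → strictly worse (loss $383).
Count: 2.

2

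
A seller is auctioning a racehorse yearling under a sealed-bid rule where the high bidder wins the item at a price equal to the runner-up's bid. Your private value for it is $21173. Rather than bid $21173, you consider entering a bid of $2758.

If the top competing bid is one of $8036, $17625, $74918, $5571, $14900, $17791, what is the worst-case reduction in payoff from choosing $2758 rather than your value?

$15602

$8036: truthful gives $13137, deviation gives $0 → loss $13137.
$17625: truthful gives $3548, deviation gives $0 → loss $3548.
$74918: same outcome either way → loss $0.
$5571: truthful gives $15602, deviation gives $0 → loss $15602.
$14900: truthful gives $6273, deviation gives $0 → loss $6273.
$17791: truthful gives $3382, deviation gives $0 → loss $3382.
Maximum loss: $15602.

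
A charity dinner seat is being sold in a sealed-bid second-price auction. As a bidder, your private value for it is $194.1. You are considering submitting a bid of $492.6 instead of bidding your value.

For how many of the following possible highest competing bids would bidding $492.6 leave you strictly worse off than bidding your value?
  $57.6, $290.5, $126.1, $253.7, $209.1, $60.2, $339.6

The deviation hurts exactly when the highest competing bid lies strictly between $194.1 and $492.6 — overbidding then wins at a price above your value.
$57.6: below both → same outcome either way.
$290.5: inside the interval → strictly worse (loss $96.4).
$126.1: below both → same outcome either way.
$253.7: inside the interval → strictly worse (loss $59.6).
$209.1: inside the interval → strictly worse (loss $15).
$60.2: below both → same outcome either way.
$339.6: inside the interval → strictly worse (loss $145.5).
Count: 4.

4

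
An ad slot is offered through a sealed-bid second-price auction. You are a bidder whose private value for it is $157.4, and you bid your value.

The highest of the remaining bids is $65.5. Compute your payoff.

$91.9

Your bid $157.4 exceeds the highest competing bid $65.5, so you win.
In a second-price auction the winner pays the second-highest bid, $65.5.
Payoff = value − price = $157.4 − $65.5 = $91.9.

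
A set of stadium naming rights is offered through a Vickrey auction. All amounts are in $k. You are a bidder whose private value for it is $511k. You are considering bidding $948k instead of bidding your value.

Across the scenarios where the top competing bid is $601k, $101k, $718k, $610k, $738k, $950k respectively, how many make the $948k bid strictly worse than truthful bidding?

4

The deviation hurts exactly when the highest competing bid lies strictly between $511k and $948k — overbidding then wins at a price above your value.
$601k: inside the interval → strictly worse (loss $90k).
$101k: below both → same outcome either way.
$718k: inside the interval → strictly worse (loss $207k).
$610k: inside the interval → strictly worse (loss $99k).
$738k: inside the interval → strictly worse (loss $227k).
$950k: above both → same outcome either way.
Count: 4.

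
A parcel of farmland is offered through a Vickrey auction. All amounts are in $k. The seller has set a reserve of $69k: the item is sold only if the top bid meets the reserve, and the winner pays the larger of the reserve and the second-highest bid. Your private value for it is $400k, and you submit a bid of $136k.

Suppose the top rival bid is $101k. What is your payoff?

Your bid $136k is the highest and exceeds the reserve.
Price = max(second-highest bid, reserve) = max($101k, $69k) = $101k.
Payoff = $400k − $101k = $299k.

$299k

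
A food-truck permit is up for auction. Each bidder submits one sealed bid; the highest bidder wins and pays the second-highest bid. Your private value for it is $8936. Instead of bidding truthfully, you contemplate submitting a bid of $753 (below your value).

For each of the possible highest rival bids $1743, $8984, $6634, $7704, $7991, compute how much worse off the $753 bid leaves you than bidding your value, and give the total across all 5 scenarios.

$11672

The deviation costs you only when the competing bid falls strictly between $753 and $8936; elsewhere both bids give the same outcome.
$1743: truthful payoff $7193, deviation payoff $0 → loss $7193.
$8984: outcomes coincide → loss $0.
$6634: truthful payoff $2302, deviation payoff $0 → loss $2302.
$7704: truthful payoff $1232, deviation payoff $0 → loss $1232.
$7991: truthful payoff $945, deviation payoff $0 → loss $945.
Total loss = $7193 + $2302 + $1232 + $945 = $11672.
Because the price is fixed by the runner-up's bid, deviating from your value can only change a good outcome into a bad one — never the reverse.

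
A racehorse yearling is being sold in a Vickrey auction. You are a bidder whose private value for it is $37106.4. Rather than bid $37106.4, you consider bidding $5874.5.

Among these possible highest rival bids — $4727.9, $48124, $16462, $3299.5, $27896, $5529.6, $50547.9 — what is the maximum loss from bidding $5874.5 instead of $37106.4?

$4727.9: same outcome either way → loss $0.
$48124: same outcome either way → loss $0.
$16462: truthful gives $20644.4, deviation gives $0 → loss $20644.4.
$3299.5: same outcome either way → loss $0.
$27896: truthful gives $9210.4, deviation gives $0 → loss $9210.4.
$5529.6: same outcome either way → loss $0.
$50547.9: same outcome either way → loss $0.
Maximum loss: $20644.4.

$20644.4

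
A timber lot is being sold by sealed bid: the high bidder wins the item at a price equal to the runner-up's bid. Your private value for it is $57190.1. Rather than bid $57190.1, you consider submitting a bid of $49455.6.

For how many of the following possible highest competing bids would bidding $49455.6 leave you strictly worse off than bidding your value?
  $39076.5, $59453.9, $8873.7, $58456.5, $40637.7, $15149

The deviation hurts exactly when the highest competing bid lies strictly between $49455.6 and $57190.1 — underbidding then forfeits a profitable win.
$39076.5: below both → same outcome either way.
$59453.9: above both → same outcome either way.
$8873.7: below both → same outcome either way.
$58456.5: above both → same outcome either way.
$40637.7: below both → same outcome either way.
$15149: below both → same outcome either way.
Count: 0.

0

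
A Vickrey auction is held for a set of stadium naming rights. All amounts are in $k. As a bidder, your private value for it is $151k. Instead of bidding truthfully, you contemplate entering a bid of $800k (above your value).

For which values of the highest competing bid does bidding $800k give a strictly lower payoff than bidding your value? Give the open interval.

If the competing bid is below $151k, both bids win at the same price — no difference.
If it is above $800k, both bids lose — no difference.
If it lies strictly between $151k and $800k, bidding your value loses (payoff 0) while bidding $800k wins at a price above your value (payoff negative).
So the deviation strictly hurts on the open interval ($151k, $800k).
Because the price is fixed by the runner-up's bid, deviating from your value can only change a good outcome into a bad one — never the reverse.

($151k, $800k)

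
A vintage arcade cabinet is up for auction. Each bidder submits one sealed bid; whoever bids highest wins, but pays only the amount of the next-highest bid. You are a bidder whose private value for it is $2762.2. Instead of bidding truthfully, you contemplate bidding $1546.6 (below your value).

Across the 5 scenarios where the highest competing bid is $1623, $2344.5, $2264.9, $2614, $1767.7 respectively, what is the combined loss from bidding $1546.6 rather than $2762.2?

The deviation costs you only when the competing bid falls strictly between $1546.6 and $2762.2; elsewhere both bids give the same outcome.
$1623: truthful payoff $1139.2, deviation payoff $0 → loss $1139.2.
$2344.5: truthful payoff $417.7, deviation payoff $0 → loss $417.7.
$2264.9: truthful payoff $497.3, deviation payoff $0 → loss $497.3.
$2614: truthful payoff $148.2, deviation payoff $0 → loss $148.2.
$1767.7: truthful payoff $994.5, deviation payoff $0 → loss $994.5.
Total loss = $1139.2 + $417.7 + $497.3 + $148.2 + $994.5 = $3196.9.

$3196.9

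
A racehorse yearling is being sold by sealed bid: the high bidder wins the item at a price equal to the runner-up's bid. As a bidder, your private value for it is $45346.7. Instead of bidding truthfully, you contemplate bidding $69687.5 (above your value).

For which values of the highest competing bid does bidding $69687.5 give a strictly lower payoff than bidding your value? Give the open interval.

If the competing bid is below $45346.7, both bids win at the same price — no difference.
If it is above $69687.5, both bids lose — no difference.
If it lies strictly between $45346.7 and $69687.5, bidding your value loses (payoff 0) while bidding $69687.5 wins at a price above your value (payoff negative).
So the deviation strictly hurts on the open interval ($45346.7, $69687.5).

($45346.7, $69687.5)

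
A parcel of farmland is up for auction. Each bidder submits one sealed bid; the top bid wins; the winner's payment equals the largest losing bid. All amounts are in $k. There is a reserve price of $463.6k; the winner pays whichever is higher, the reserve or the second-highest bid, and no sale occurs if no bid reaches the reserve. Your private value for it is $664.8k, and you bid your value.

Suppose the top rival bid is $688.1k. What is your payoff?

$0k

Your bid $664.8k is below the highest competing bid $688.1k, so you lose. Payoff $0k.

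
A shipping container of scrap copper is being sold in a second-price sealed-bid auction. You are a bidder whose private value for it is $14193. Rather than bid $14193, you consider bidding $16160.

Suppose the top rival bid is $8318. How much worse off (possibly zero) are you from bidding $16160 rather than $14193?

$0

Bidding your value $14193: you win (since $14193 > $8318) and pay $8318. Payoff $5875.
Bidding $16160: you win and pay $8318. Payoff $14193 − $8318 = $5875.
Difference = $5875 − $5875 = $0; both bids lead to the same outcome because the competing bid is below both your value and your alternative bid.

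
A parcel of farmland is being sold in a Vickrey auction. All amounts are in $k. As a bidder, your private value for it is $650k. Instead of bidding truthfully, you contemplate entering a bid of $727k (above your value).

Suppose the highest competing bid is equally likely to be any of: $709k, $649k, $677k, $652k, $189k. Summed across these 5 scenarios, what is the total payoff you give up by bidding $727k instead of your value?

The deviation costs you only when the competing bid falls strictly between $650k and $727k; elsewhere both bids give the same outcome.
$709k: truthful payoff $0k, deviation payoff −$59k → loss $59k.
$649k: outcomes coincide → loss $0k.
$677k: truthful payoff $0k, deviation payoff −$27k → loss $27k.
$652k: truthful payoff $0k, deviation payoff −$2k → loss $2k.
$189k: outcomes coincide → loss $0k.
Total loss = $59k + $27k + $2k = $88k.

$88k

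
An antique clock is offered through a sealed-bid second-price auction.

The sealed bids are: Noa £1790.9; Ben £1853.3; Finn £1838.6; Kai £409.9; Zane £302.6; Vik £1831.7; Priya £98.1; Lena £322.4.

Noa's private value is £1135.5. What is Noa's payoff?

Highest bid: Ben at £1853.3, so Ben wins.
Second-highest bid: Finn at £1838.6 — that is the price the winner pays.
Noa did not win, so Noa pays nothing and receives nothing: payoff £0.

£0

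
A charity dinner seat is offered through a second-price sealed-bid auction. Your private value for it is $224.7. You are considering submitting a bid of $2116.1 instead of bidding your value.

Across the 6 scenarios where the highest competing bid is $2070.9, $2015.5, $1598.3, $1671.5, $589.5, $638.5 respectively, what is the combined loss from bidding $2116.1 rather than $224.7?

The deviation costs you only when the competing bid falls strictly between $224.7 and $2116.1; elsewhere both bids give the same outcome.
$2070.9: truthful payoff $0, deviation payoff −$1846.2 → loss $1846.2.
$2015.5: truthful payoff $0, deviation payoff −$1790.8 → loss $1790.8.
$1598.3: truthful payoff $0, deviation payoff −$1373.6 → loss $1373.6.
$1671.5: truthful payoff $0, deviation payoff −$1446.8 → loss $1446.8.
$589.5: truthful payoff $0, deviation payoff −$364.8 → loss $364.8.
$638.5: truthful payoff $0, deviation payoff −$413.8 → loss $413.8.
Total loss = $1846.2 + $1790.8 + $1373.6 + $1446.8 + $364.8 + $413.8 = $7236.
Truthful bidding weakly dominates here: raising your bid can only win items priced above your value, and lowering it can only forfeit items priced below.

$7236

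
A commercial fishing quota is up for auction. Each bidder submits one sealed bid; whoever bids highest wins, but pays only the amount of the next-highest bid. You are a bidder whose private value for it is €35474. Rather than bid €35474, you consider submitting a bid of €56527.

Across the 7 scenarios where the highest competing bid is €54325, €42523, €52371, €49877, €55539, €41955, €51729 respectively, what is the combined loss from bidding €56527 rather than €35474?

€100001

The deviation costs you only when the competing bid falls strictly between €35474 and €56527; elsewhere both bids give the same outcome.
€54325: truthful payoff €0, deviation payoff −€18851 → loss €18851.
€42523: truthful payoff €0, deviation payoff −€7049 → loss €7049.
€52371: truthful payoff €0, deviation payoff −€16897 → loss €16897.
€49877: truthful payoff €0, deviation payoff −€14403 → loss €14403.
€55539: truthful payoff €0, deviation payoff −€20065 → loss €20065.
€41955: truthful payoff €0, deviation payoff −€6481 → loss €6481.
€51729: truthful payoff €0, deviation payoff −€16255 → loss €16255.
Total loss = €18851 + €7049 + €16897 + €14403 + €20065 + €6481 + €16255 = €100001.
In a second-price auction your bid sets only whether you win, not what you pay, so bidding your true value is weakly dominant.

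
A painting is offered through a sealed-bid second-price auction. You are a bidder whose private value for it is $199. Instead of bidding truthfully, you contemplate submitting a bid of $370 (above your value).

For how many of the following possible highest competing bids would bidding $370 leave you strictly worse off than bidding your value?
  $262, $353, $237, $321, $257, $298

The deviation hurts exactly when the highest competing bid lies strictly between $199 and $370 — overbidding then wins at a price above your value.
$262: inside the interval → strictly worse (loss $63).
$353: inside the interval → strictly worse (loss $154).
$237: inside the interval → strictly worse (loss $38).
$321: inside the interval → strictly worse (loss $122).
$257: inside the interval → strictly worse (loss $58).
$298: inside the interval → strictly worse (loss $99).
Count: 6.

6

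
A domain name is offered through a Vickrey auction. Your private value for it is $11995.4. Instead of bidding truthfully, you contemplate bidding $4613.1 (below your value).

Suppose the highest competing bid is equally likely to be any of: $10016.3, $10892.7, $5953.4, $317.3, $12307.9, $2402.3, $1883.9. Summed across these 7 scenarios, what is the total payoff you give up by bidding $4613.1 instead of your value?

$9123.8

The deviation costs you only when the competing bid falls strictly between $4613.1 and $11995.4; elsewhere both bids give the same outcome.
$10016.3: truthful payoff $1979.1, deviation payoff $0 → loss $1979.1.
$10892.7: truthful payoff $1102.7, deviation payoff $0 → loss $1102.7.
$5953.4: truthful payoff $6042, deviation payoff $0 → loss $6042.
$317.3: outcomes coincide → loss $0.
$12307.9: outcomes coincide → loss $0.
$2402.3: outcomes coincide → loss $0.
$1883.9: outcomes coincide → loss $0.
Total loss = $1979.1 + $1102.7 + $6042 = $9123.8.
Truthful bidding weakly dominates here: raising your bid can only win items priced above your value, and lowering it can only forfeit items priced below.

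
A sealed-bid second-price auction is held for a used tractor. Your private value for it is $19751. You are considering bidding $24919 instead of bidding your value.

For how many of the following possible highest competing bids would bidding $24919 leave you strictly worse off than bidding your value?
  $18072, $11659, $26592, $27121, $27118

0

The deviation hurts exactly when the highest competing bid lies strictly between $19751 and $24919 — overbidding then wins at a price above your value.
$18072: below both → same outcome either way.
$11659: below both → same outcome either way.
$26592: above both → same outcome either way.
$27121: above both → same outcome either way.
$27118: above both → same outcome either way.
Count: 0.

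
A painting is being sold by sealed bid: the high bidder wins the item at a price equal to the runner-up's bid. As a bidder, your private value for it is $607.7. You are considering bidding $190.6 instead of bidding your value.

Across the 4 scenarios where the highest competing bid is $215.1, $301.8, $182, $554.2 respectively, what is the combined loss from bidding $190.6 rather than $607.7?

The deviation costs you only when the competing bid falls strictly between $190.6 and $607.7; elsewhere both bids give the same outcome.
$215.1: truthful payoff $392.6, deviation payoff $0 → loss $392.6.
$301.8: truthful payoff $305.9, deviation payoff $0 → loss $305.9.
$182: outcomes coincide → loss $0.
$554.2: truthful payoff $53.5, deviation payoff $0 → loss $53.5.
Total loss = $392.6 + $305.9 + $53.5 = $752.

$752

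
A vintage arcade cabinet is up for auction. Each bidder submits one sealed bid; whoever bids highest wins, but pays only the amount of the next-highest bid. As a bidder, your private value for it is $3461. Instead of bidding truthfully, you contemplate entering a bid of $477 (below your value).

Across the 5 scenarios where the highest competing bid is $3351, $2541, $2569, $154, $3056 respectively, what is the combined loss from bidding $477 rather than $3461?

The deviation costs you only when the competing bid falls strictly between $477 and $3461; elsewhere both bids give the same outcome.
$3351: truthful payoff $110, deviation payoff $0 → loss $110.
$2541: truthful payoff $920, deviation payoff $0 → loss $920.
$2569: truthful payoff $892, deviation payoff $0 → loss $892.
$154: outcomes coincide → loss $0.
$3056: truthful payoff $405, deviation payoff $0 → loss $405.
Total loss = $110 + $920 + $892 + $405 = $2327.

$2327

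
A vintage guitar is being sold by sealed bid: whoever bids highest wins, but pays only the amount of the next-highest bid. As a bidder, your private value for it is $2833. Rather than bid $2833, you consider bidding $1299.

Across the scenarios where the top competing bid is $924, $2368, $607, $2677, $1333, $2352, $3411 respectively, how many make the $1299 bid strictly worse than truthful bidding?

The deviation hurts exactly when the highest competing bid lies strictly between $1299 and $2833 — underbidding then forfeits a profitable win.
$924: below both → same outcome either way.
$2368: inside the interval → strictly worse (loss $465).
$607: below both → same outcome either way.
$2677: inside the interval → strictly worse (loss $156).
$1333: inside the interval → strictly worse (loss $1500).
$2352: inside the interval → strictly worse (loss $481).
$3411: above both → same outcome either way.
Count: 4.

4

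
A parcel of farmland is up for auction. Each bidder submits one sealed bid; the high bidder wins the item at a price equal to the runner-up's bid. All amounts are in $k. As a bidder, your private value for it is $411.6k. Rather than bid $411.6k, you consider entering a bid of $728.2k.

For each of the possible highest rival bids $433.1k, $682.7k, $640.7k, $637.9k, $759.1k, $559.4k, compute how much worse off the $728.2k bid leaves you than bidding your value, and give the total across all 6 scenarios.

$895.8k

The deviation costs you only when the competing bid falls strictly between $411.6k and $728.2k; elsewhere both bids give the same outcome.
$433.1k: truthful payoff $0k, deviation payoff −$21.5k → loss $21.5k.
$682.7k: truthful payoff $0k, deviation payoff −$271.1k → loss $271.1k.
$640.7k: truthful payoff $0k, deviation payoff −$229.1k → loss $229.1k.
$637.9k: truthful payoff $0k, deviation payoff −$226.3k → loss $226.3k.
$759.1k: outcomes coincide → loss $0k.
$559.4k: truthful payoff $0k, deviation payoff −$147.8k → loss $147.8k.
Total loss = $21.5k + $271.1k + $229.1k + $226.3k + $147.8k = $895.8k.
In a second-price auction your bid sets only whether you win, not what you pay, so bidding your true value is weakly dominant.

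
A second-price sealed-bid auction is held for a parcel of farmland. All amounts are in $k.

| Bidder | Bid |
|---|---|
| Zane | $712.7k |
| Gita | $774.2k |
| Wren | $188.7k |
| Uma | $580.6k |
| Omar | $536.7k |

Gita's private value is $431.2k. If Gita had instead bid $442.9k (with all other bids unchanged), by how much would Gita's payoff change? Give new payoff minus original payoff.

The highest bid among the other bidders is $712.7k; Gita's bid doesn't change that.
Original bid $774.2k: Gita is highest, pays the top rival bid $712.7k; payoff $431.2k − $712.7k = −$281.5k.
Alternative bid $442.9k: Gita is not highest (top rival bid is $712.7k); payoff $0k.
Change in payoff = $0k − (−$281.5k) = $281.5k.

$281.5k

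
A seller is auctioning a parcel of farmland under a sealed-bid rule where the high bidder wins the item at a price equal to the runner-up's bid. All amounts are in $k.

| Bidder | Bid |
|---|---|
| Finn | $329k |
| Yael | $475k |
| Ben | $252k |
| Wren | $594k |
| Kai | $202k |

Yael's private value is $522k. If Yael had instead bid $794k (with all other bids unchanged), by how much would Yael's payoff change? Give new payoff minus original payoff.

The highest bid among the other bidders is $594k; Yael's bid doesn't change that.
Original bid $475k: Yael is not highest (top rival bid is $594k); payoff $0k.
Alternative bid $794k: Yael is highest, pays the top rival bid $594k; payoff $522k − $594k = −$72k.
Change in payoff = −$72k − ($0k) = −$72k.

−$72k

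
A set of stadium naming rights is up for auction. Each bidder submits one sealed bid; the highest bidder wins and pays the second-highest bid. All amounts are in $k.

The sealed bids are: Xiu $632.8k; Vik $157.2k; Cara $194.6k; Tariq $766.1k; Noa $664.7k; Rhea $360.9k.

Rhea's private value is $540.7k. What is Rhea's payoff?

Highest bid: Tariq at $766.1k, so Tariq wins.
Second-highest bid: Noa at $664.7k — that is the price the winner pays.
Rhea did not win, so Rhea pays nothing and receives nothing: payoff $0k.

$0k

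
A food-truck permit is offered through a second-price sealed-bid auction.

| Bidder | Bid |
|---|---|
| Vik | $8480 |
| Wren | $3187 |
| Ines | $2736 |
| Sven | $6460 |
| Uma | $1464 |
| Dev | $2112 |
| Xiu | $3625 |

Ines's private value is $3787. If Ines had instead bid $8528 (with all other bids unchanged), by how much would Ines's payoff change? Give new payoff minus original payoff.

The highest bid among the other bidders is $8480; Ines's bid doesn't change that.
Original bid $2736: Ines is not highest (top rival bid is $8480); payoff $0.
Alternative bid $8528: Ines is highest, pays the top rival bid $8480; payoff $3787 − $8480 = −$4693.
Change in payoff = −$4693 − ($0) = −$4693.

−$4693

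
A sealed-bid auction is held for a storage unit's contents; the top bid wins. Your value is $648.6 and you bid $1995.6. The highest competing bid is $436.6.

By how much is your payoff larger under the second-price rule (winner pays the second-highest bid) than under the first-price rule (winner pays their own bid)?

$1559

You have the highest bid, so you win under either rule.
Second-price: pay $436.6 → payoff $212.
First-price: pay your own bid $1995.6 → payoff −$1347.
Difference = $212 − (−$1347) = $1559.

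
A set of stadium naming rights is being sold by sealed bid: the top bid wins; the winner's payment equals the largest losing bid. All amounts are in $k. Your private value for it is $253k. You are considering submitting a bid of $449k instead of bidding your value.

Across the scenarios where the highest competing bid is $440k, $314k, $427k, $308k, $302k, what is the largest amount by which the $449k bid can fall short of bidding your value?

$440k: truthful gives $0k, deviation gives −$187k → loss $187k.
$314k: truthful gives $0k, deviation gives −$61k → loss $61k.
$427k: truthful gives $0k, deviation gives −$174k → loss $174k.
$308k: truthful gives $0k, deviation gives −$55k → loss $55k.
$302k: truthful gives $0k, deviation gives −$49k → loss $49k.
Maximum loss: $187k.

$187k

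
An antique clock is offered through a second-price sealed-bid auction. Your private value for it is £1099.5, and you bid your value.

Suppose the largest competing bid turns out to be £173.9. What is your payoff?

£925.6

Your bid £1099.5 exceeds the highest competing bid £173.9, so you win.
In a second-price auction the winner pays the second-highest bid, £173.9.
Payoff = value − price = £1099.5 − £173.9 = £925.6.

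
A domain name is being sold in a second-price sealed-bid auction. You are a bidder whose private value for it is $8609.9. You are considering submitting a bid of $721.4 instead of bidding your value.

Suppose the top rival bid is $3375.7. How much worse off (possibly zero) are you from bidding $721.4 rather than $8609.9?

Bidding your value $8609.9: you win (since $8609.9 > $3375.7) and pay $3375.7. Payoff $5234.2.
Bidding $721.4: you lose. Payoff $0.
The competing bid $3375.7 lies between your shaded bid and your value, so underbidding forfeits an item you could have won at a profitable price.
Loss from deviating = $5234.2 − ($0) = $5234.2.
Truthful bidding weakly dominates here: raising your bid can only win items priced above your value, and lowering it can only forfeit items priced below.

$5234.2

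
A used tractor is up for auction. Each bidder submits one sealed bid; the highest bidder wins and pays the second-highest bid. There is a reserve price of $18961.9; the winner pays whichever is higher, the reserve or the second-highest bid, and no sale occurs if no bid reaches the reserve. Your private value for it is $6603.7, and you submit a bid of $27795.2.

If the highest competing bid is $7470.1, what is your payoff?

−$12358.2

Your bid $27795.2 is the highest and exceeds the reserve.
Price = max(second-highest bid, reserve) = max($7470.1, $18961.9) = $18961.9.
Payoff = $6603.7 − $18961.9 = −$12358.2.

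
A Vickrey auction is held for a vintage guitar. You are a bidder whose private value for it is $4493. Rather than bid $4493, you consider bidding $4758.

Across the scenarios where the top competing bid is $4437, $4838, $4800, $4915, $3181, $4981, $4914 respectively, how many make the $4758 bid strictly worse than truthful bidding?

The deviation hurts exactly when the highest competing bid lies strictly between $4493 and $4758 — overbidding then wins at a price above your value.
$4437: below both → same outcome either way.
$4838: above both → same outcome either way.
$4800: above both → same outcome either way.
$4915: above both → same outcome either way.
$3181: below both → same outcome either way.
$4981: above both → same outcome either way.
$4914: above both → same outcome either way.
Count: 0.

0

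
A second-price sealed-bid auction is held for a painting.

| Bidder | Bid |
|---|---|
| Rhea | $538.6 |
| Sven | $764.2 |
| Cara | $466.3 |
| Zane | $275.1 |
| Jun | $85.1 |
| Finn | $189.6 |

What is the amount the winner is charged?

Highest bid: Sven at $764.2, so Sven wins.
Second-highest bid: Rhea at $538.6 — that is the price the winner pays.

$538.6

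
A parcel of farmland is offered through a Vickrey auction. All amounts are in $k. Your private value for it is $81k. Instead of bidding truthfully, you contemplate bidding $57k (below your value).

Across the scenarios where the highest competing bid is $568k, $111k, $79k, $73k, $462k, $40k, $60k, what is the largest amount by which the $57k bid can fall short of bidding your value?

$21k

$568k: same outcome either way → loss $0k.
$111k: same outcome either way → loss $0k.
$79k: truthful gives $2k, deviation gives $0k → loss $2k.
$73k: truthful gives $8k, deviation gives $0k → loss $8k.
$462k: same outcome either way → loss $0k.
$40k: same outcome either way → loss $0k.
$60k: truthful gives $21k, deviation gives $0k → loss $21k.
Maximum loss: $21k.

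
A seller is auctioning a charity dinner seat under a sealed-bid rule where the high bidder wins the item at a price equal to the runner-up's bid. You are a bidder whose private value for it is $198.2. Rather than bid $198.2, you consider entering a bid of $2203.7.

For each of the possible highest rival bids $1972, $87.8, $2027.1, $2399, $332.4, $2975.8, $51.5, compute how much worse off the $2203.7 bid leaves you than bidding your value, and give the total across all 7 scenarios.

The deviation costs you only when the competing bid falls strictly between $198.2 and $2203.7; elsewhere both bids give the same outcome.
$1972: truthful payoff $0, deviation payoff −$1773.8 → loss $1773.8.
$87.8: outcomes coincide → loss $0.
$2027.1: truthful payoff $0, deviation payoff −$1828.9 → loss $1828.9.
$2399: outcomes coincide → loss $0.
$332.4: truthful payoff $0, deviation payoff −$134.2 → loss $134.2.
$2975.8: outcomes coincide → loss $0.
$51.5: outcomes coincide → loss $0.
Total loss = $1773.8 + $1828.9 + $134.2 = $3736.9.

$3736.9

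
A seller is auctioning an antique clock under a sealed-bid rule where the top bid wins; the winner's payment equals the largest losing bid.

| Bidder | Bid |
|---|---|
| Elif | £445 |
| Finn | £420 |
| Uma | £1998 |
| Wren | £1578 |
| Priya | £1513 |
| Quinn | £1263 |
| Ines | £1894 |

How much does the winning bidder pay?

Highest bid: Uma at £1998, so Uma wins.
Second-highest bid: Ines at £1894 — that is the price the winner pays.

£1894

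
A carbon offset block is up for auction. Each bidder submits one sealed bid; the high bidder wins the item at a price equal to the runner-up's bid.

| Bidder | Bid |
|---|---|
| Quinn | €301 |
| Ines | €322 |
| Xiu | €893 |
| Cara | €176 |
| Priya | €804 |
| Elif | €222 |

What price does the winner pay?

Highest bid: Xiu at €893, so Xiu wins.
Second-highest bid: Priya at €804 — that is the price the winner pays.

€804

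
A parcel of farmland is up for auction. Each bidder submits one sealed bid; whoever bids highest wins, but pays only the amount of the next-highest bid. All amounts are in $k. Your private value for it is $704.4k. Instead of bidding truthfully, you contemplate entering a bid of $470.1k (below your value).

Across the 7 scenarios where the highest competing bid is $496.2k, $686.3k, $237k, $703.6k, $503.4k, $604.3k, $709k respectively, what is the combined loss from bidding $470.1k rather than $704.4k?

$528.2k

The deviation costs you only when the competing bid falls strictly between $470.1k and $704.4k; elsewhere both bids give the same outcome.
$496.2k: truthful payoff $208.2k, deviation payoff $0k → loss $208.2k.
$686.3k: truthful payoff $18.1k, deviation payoff $0k → loss $18.1k.
$237k: outcomes coincide → loss $0k.
$703.6k: truthful payoff $0.8k, deviation payoff $0k → loss $0.8k.
$503.4k: truthful payoff $201k, deviation payoff $0k → loss $201k.
$604.3k: truthful payoff $100.1k, deviation payoff $0k → loss $100.1k.
$709k: outcomes coincide → loss $0k.
Total loss = $208.2k + $18.1k + $0.8k + $201k + $100.1k = $528.2k.
Truthful bidding weakly dominates here: raising your bid can only win items priced above your value, and lowering it can only forfeit items priced below.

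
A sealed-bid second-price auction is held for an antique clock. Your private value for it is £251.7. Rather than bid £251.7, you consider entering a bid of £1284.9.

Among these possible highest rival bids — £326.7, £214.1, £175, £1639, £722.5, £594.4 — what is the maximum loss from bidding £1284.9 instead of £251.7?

£470.8

£326.7: truthful gives £0, deviation gives −£75 → loss £75.
£214.1: same outcome either way → loss £0.
£175: same outcome either way → loss £0.
£1639: same outcome either way → loss £0.
£722.5: truthful gives £0, deviation gives −£470.8 → loss £470.8.
£594.4: truthful gives £0, deviation gives −£342.7 → loss £342.7.
Maximum loss: £470.8.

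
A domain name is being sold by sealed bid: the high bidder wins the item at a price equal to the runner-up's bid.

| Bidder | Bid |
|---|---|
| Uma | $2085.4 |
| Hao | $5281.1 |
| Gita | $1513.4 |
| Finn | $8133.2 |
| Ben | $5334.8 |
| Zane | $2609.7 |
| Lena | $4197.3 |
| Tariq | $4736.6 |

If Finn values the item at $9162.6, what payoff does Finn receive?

$3827.8

Highest bid: Finn at $8133.2, so Finn wins.
Second-highest bid: Ben at $5334.8 — that is the price the winner pays.
Finn's payoff = value − price = $9162.6 − $5334.8 = $3827.8.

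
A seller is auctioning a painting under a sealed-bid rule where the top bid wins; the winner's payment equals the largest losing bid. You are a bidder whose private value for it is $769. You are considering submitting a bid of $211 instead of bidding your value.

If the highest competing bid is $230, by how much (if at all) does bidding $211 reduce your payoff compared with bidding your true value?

Bidding your value $769: you win (since $769 > $230) and pay $230. Payoff $539.
Bidding $211: you lose. Payoff $0.
The competing bid $230 lies between your shaded bid and your value, so underbidding forfeits an item you could have won at a profitable price.
Loss from deviating = $539 − ($0) = $539.

$539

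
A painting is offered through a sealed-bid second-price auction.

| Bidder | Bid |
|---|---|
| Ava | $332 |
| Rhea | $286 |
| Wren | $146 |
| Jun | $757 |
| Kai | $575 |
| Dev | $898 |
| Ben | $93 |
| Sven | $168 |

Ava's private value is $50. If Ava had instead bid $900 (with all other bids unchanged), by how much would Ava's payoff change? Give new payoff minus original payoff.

The highest bid among the other bidders is $898; Ava's bid doesn't change that.
Original bid $332: Ava is not highest (top rival bid is $898); payoff $0.
Alternative bid $900: Ava is highest, pays the top rival bid $898; payoff $50 − $898 = −$848.
Change in payoff = −$848 − ($0) = −$848.

−$848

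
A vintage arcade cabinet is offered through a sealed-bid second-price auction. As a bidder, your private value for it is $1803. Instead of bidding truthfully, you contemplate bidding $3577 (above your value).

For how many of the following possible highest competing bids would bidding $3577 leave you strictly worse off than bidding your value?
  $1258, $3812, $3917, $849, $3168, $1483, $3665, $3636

1

The deviation hurts exactly when the highest competing bid lies strictly between $1803 and $3577 — overbidding then wins at a price above your value.
$1258: below both → same outcome either way.
$3812: above both → same outcome either way.
$3917: above both → same outcome either way.
$849: below both → same outcome either way.
$3168: inside the interval → strictly worse (loss $1365).
$1483: below both → same outcome either way.
$3665: above both → same outcome either way.
$3636: above both → same outcome either way.
Count: 1.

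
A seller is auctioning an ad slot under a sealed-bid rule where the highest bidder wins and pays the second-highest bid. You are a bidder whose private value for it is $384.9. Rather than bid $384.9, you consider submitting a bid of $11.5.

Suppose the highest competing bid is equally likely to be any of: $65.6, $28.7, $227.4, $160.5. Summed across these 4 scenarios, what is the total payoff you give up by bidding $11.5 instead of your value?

The deviation costs you only when the competing bid falls strictly between $11.5 and $384.9; elsewhere both bids give the same outcome.
$65.6: truthful payoff $319.3, deviation payoff $0 → loss $319.3.
$28.7: truthful payoff $356.2, deviation payoff $0 → loss $356.2.
$227.4: truthful payoff $157.5, deviation payoff $0 → loss $157.5.
$160.5: truthful payoff $224.4, deviation payoff $0 → loss $224.4.
Total loss = $319.3 + $356.2 + $157.5 + $224.4 = $1057.4.
In a second-price auction your bid sets only whether you win, not what you pay, so bidding your true value is weakly dominant.

$1057.4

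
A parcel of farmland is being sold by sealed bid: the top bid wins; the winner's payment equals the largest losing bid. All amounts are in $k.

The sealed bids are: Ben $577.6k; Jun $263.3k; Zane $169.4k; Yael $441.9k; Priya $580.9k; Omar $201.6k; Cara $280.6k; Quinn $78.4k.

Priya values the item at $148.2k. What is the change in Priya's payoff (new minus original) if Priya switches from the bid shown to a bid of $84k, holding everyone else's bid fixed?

The highest bid among the other bidders is $577.6k; Priya's bid doesn't change that.
Original bid $580.9k: Priya is highest, pays the top rival bid $577.6k; payoff $148.2k − $577.6k = −$429.4k.
Alternative bid $84k: Priya is not highest (top rival bid is $577.6k); payoff $0k.
Change in payoff = $0k − (−$429.4k) = $429.4k.

$429.4k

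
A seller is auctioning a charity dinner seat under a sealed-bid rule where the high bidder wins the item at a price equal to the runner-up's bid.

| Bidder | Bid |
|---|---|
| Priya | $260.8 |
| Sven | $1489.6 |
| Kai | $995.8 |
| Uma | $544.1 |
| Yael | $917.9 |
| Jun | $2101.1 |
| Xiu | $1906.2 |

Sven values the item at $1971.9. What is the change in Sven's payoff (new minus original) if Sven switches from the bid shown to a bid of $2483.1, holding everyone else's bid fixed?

−$129.2

The highest bid among the other bidders is $2101.1; Sven's bid doesn't change that.
Original bid $1489.6: Sven is not highest (top rival bid is $2101.1); payoff $0.
Alternative bid $2483.1: Sven is highest, pays the top rival bid $2101.1; payoff $1971.9 − $2101.1 = −$129.2.
Change in payoff = −$129.2 − ($0) = −$129.2.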